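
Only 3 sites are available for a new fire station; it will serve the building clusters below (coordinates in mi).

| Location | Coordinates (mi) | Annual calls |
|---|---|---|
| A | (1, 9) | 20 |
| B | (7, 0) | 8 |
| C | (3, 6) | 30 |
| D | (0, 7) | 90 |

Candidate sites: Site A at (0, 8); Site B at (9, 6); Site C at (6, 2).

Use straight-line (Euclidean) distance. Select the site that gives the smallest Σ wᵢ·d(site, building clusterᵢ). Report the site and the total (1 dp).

Site A, total 311.5 mi

Total weighted distance at each candidate:
  Site A (0, 8): total = 311.5
  Site B (9, 6): total = 1216.5
  Site C (6, 2): total = 1042.9
Minimum is at Site A with total 311.5 mi.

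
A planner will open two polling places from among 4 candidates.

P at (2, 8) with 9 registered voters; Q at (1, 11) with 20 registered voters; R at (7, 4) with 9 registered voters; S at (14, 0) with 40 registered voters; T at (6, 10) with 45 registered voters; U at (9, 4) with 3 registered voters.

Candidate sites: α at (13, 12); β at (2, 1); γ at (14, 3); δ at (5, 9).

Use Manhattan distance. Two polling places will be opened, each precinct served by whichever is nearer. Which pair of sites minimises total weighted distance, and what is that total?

{γ, δ}, total 447

Evaluate every pair (each demand assigned to the nearer of the two):
  {γ, δ}: total = 447
  {α, δ}: total = 856
  {β, δ}: total = 856
  {α, γ}: total = 1010
  {β, γ}: total = 1078
  {α, β}: total = 1310
Best pair: {γ, δ} with total 447.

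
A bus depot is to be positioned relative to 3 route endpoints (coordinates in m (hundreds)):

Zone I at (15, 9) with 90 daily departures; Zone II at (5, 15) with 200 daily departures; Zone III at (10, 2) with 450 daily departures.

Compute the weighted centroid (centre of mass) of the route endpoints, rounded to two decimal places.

(9.26, 6.36)

The minimiser of Σwᵢ‖p−pᵢ‖² is the weighted centroid p* = (Σwᵢpᵢ)/(Σwᵢ).
Σwᵢ = 740.
Σwᵢxᵢ = 90·15 + 200·5 + 450·10 = 6850.
Σwᵢyᵢ = 90·9 + 200·15 + 450·2 = 4710.
x* = 6850/740 = 9.26, y* = 4710/740 = 6.36.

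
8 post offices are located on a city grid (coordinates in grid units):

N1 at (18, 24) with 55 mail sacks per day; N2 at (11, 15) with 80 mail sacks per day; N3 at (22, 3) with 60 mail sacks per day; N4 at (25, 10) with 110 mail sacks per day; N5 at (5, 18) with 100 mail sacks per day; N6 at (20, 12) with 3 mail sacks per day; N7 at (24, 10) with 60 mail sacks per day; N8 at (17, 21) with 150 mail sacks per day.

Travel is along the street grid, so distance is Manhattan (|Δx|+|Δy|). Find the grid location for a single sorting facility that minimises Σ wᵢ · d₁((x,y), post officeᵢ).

Manhattan distance separates: Σwᵢ(|x−xᵢ|+|y−yᵢ|) = Σwᵢ|x−xᵢ| + Σwᵢ|y−yᵢ|, so x and y are optimised independently as 1-D weighted medians.
Total weight W = 618; half = 309.
x-coordinate, sorted with cumulative weight:
  x=5 (N5, w=100) cum 100
  x=11 (N2, w=80) cum 180
  x=17 (N8, w=150) cum 330  ← median
  x=18 (N1, w=55) cum 385
  x=20 (N6, w=3) cum 388
  x=22 (N3, w=60) cum 448
  x=24 (N7, w=60) cum 508
  x=25 (N4, w=110) cum 618
⇒ x* = 17
y-coordinate, sorted with cumulative weight:
  y=3 (N3, w=60) cum 60
  y=10 (N4, w=110) cum 170
  y=10 (N7, w=60) cum 230
  y=12 (N6, w=3) cum 233
  y=15 (N2, w=80) cum 313  ← median
  y=18 (N5, w=100) cum 413
  y=21 (N8, w=150) cum 563
  y=24 (N1, w=55) cum 618
⇒ y* = 15

(17, 15)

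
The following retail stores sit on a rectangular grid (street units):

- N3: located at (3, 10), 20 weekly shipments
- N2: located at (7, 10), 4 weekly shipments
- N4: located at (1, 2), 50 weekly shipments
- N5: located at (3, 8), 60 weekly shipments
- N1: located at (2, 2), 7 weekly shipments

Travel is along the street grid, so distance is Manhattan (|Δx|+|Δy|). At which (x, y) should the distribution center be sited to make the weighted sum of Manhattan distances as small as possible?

(3, 8)

Manhattan distance separates: Σwᵢ(|x−xᵢ|+|y−yᵢ|) = Σwᵢ|x−xᵢ| + Σwᵢ|y−yᵢ|, so x and y are optimised independently as 1-D weighted medians.
Total weight W = 141; half = 70.5.
x-coordinate, sorted with cumulative weight:
  x=1 (N4, w=50) cum 50
  x=2 (N1, w=7) cum 57
  x=3 (N3, w=20) cum 77  ← median
  x=3 (N5, w=60) cum 137
  x=7 (N2, w=4) cum 141
⇒ x* = 3
y-coordinate, sorted with cumulative weight:
  y=2 (N4, w=50) cum 50
  y=2 (N1, w=7) cum 57
  y=8 (N5, w=60) cum 117  ← median
  y=10 (N3, w=20) cum 137
  y=10 (N2, w=4) cum 141
⇒ y* = 8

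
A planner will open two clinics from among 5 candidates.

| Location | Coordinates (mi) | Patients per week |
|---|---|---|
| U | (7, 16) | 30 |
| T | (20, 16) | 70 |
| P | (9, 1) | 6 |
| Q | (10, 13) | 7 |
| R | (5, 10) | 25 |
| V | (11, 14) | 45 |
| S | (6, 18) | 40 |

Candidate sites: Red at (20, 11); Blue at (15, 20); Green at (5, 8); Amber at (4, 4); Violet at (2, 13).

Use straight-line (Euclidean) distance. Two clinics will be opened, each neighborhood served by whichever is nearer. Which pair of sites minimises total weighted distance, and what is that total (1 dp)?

Evaluate every pair (each demand assigned to the nearer of the two):
  {Red, Violet}: total = 1434.0
  {Blue, Violet}: total = 1449.2
  {Red, Green}: total = 1529.1
  {Blue, Green}: total = 1536.8
  {Blue, Amber}: total = 1657.1
  {Red, Blue}: total = 1814.6
  {Red, Amber}: total = 1972.1
  {Green, Violet}: total = 2150.8
  {Amber, Violet}: total = 2313.0
  {Green, Amber}: total = 2355.7
Best pair: {Red, Violet} with total 1434.0.

{Red, Violet}, total 1434.0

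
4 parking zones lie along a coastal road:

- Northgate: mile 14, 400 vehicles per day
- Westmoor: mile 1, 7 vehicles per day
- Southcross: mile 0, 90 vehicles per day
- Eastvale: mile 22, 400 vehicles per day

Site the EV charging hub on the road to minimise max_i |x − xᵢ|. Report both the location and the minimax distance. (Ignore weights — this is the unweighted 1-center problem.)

The 1-center on a line is the midpoint of the two extreme points: leftmost at 0, rightmost at 22.
Optimal location = (0 + 22)/2 = 11; maximum distance = (22 − 0)/2 = 11.

location 11, max distance 11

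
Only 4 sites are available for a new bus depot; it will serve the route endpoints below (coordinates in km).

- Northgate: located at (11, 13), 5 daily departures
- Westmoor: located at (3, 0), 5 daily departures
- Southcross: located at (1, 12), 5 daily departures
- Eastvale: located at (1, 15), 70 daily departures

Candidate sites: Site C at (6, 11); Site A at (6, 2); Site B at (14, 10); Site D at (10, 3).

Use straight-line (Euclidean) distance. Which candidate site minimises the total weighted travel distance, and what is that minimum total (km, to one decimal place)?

Total weighted distance at each candidate:
  Site C (6, 11): total = 557.6
  Site A (6, 2): total = 1109.3
  Site B (14, 10): total = 1136.3
  Site D (10, 3): total = 1202.0
Minimum is at Site C with total 557.6 km.

Site C, total 557.6 km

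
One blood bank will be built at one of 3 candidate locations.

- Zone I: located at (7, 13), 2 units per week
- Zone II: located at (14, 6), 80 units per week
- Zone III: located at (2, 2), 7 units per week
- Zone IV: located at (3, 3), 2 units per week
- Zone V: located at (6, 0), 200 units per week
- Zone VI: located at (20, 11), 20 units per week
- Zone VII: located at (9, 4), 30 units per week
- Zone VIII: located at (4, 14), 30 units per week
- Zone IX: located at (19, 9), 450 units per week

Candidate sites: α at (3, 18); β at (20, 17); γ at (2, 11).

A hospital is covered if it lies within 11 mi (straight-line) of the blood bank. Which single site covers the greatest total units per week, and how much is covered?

β, covering 470

Coverage radius r = 11 mi; a point is covered iff (Δx)²+(Δy)² ≤ 11² = 121.
  α (3, 18): covers {Zone I, Zone VIII} → 32
  β (20, 17): covers {Zone VI, Zone IX} → 470
  γ (2, 11): covers {Zone I, Zone III, Zone IV, Zone VII, Zone VIII} → 71
Maximum coverage at β: 470 units per week.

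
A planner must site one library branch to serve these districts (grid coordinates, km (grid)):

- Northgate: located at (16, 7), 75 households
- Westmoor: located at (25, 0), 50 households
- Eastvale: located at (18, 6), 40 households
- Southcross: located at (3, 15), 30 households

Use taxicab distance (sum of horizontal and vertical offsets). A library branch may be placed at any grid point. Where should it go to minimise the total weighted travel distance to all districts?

(16, 7)

Manhattan distance separates: Σwᵢ(|x−xᵢ|+|y−yᵢ|) = Σwᵢ|x−xᵢ| + Σwᵢ|y−yᵢ|, so x and y are optimised independently as 1-D weighted medians.
Total weight W = 195; half = 97.5.
x-coordinate, sorted with cumulative weight:
  x=3 (Southcross, w=30) cum 30
  x=16 (Northgate, w=75) cum 105  ← median
  x=18 (Eastvale, w=40) cum 145
  x=25 (Westmoor, w=50) cum 195
⇒ x* = 16
y-coordinate, sorted with cumulative weight:
  y=0 (Westmoor, w=50) cum 50
  y=6 (Eastvale, w=40) cum 90
  y=7 (Northgate, w=75) cum 165  ← median
  y=15 (Southcross, w=30) cum 195
⇒ y* = 7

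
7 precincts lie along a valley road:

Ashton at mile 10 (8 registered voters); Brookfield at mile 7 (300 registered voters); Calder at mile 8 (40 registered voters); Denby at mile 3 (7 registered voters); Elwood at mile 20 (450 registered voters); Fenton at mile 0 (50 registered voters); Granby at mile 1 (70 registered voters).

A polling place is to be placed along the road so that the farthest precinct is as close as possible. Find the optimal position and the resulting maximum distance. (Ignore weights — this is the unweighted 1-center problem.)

location 10, max distance 10

The 1-center on a line is the midpoint of the two extreme points: leftmost at 0, rightmost at 20.
Optimal location = (0 + 20)/2 = 10; maximum distance = (20 − 0)/2 = 10.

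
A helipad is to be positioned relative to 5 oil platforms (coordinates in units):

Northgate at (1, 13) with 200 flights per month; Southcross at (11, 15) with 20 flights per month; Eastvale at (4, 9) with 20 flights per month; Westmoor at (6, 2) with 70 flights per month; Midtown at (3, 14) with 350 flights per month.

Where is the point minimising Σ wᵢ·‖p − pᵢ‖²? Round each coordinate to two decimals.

(2.98, 12.30)

The minimiser of Σwᵢ‖p−pᵢ‖² is the weighted centroid p* = (Σwᵢpᵢ)/(Σwᵢ).
Σwᵢ = 660.
Σwᵢxᵢ = 200·1 + 20·11 + 20·4 + 70·6 + 350·3 = 1970.
Σwᵢyᵢ = 200·13 + 20·15 + 20·9 + 70·2 + 350·14 = 8120.
x* = 1970/660 = 2.98, y* = 8120/660 = 12.30.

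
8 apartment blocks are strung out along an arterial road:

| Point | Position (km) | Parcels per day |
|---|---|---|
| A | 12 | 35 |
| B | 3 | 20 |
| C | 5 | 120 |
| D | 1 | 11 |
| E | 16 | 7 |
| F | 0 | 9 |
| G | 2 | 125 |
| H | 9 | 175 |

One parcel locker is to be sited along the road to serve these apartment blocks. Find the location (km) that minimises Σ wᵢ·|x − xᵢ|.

x = 5

For a sum of weighted absolute distances on a line, the optimum is the weighted median (not the mean). Total weight W = 502; half-weight = 251.
Sort by position and accumulate weight:
  km 0 (F, w=9) → cum 9
  km 1 (D, w=11) → cum 20
  km 2 (G, w=125) → cum 145
  km 3 (B, w=20) → cum 165
  km 5 (C, w=120) → cum 285  ≥ 251 → median here
  km 9 (H, w=175) → cum 460
  km 12 (A, w=35) → cum 495
  km 16 (E, w=7) → cum 502
Optimal location: km 5.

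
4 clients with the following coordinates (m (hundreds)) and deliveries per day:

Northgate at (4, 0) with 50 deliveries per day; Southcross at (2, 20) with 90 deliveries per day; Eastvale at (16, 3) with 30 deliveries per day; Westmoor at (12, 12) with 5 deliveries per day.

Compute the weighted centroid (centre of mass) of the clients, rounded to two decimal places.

(5.26, 11.14)

The minimiser of Σwᵢ‖p−pᵢ‖² is the weighted centroid p* = (Σwᵢpᵢ)/(Σwᵢ).
Σwᵢ = 175.
Σwᵢxᵢ = 50·4 + 90·2 + 30·16 + 5·12 = 920.
Σwᵢyᵢ = 50·0 + 90·20 + 30·3 + 5·12 = 1950.
x* = 920/175 = 5.26, y* = 1950/175 = 11.14.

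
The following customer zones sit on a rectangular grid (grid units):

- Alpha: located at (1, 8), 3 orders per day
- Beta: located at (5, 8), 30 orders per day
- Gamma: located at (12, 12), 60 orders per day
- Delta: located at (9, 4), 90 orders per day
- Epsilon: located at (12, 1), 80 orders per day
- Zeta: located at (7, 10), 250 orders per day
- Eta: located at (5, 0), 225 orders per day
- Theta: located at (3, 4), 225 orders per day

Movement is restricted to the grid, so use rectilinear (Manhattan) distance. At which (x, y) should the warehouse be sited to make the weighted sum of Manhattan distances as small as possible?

(5, 4)

Manhattan distance separates: Σwᵢ(|x−xᵢ|+|y−yᵢ|) = Σwᵢ|x−xᵢ| + Σwᵢ|y−yᵢ|, so x and y are optimised independently as 1-D weighted medians.
Total weight W = 963; half = 481.5.
x-coordinate, sorted with cumulative weight:
  x=1 (Alpha, w=3) cum 3
  x=3 (Theta, w=225) cum 228
  x=5 (Beta, w=30) cum 258
  x=5 (Eta, w=225) cum 483  ← median
  x=7 (Zeta, w=250) cum 733
  x=9 (Delta, w=90) cum 823
  x=12 (Gamma, w=60) cum 883
  x=12 (Epsilon, w=80) cum 963
⇒ x* = 5
y-coordinate, sorted with cumulative weight:
  y=0 (Eta, w=225) cum 225
  y=1 (Epsilon, w=80) cum 305
  y=4 (Delta, w=90) cum 395
  y=4 (Theta, w=225) cum 620  ← median
  y=8 (Alpha, w=3) cum 623
  y=8 (Beta, w=30) cum 653
  y=10 (Zeta, w=250) cum 903
  y=12 (Gamma, w=60) cum 963
⇒ y* = 4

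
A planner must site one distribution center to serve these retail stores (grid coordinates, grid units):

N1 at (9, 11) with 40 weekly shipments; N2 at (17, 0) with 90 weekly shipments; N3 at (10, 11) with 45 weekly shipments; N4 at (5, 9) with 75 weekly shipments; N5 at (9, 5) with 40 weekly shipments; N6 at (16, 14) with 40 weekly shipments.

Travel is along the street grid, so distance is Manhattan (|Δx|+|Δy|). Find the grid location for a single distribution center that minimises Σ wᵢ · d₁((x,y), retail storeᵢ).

(10, 9)

Manhattan distance separates: Σwᵢ(|x−xᵢ|+|y−yᵢ|) = Σwᵢ|x−xᵢ| + Σwᵢ|y−yᵢ|, so x and y are optimised independently as 1-D weighted medians.
Total weight W = 330; half = 165.
x-coordinate, sorted with cumulative weight:
  x=5 (N4, w=75) cum 75
  x=9 (N1, w=40) cum 115
  x=9 (N5, w=40) cum 155
  x=10 (N3, w=45) cum 200  ← median
  x=16 (N6, w=40) cum 240
  x=17 (N2, w=90) cum 330
⇒ x* = 10
y-coordinate, sorted with cumulative weight:
  y=0 (N2, w=90) cum 90
  y=5 (N5, w=40) cum 130
  y=9 (N4, w=75) cum 205  ← median
  y=11 (N1, w=40) cum 245
  y=11 (N3, w=45) cum 290
  y=14 (N6, w=40) cum 330
⇒ y* = 9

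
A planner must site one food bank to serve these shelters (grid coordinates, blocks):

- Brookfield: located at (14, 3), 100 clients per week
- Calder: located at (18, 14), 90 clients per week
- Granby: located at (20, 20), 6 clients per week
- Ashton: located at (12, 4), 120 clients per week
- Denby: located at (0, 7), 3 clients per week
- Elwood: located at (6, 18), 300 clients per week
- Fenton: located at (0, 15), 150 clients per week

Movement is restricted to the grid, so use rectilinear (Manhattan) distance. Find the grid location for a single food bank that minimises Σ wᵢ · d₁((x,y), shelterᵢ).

(6, 15)

Manhattan distance separates: Σwᵢ(|x−xᵢ|+|y−yᵢ|) = Σwᵢ|x−xᵢ| + Σwᵢ|y−yᵢ|, so x and y are optimised independently as 1-D weighted medians.
Total weight W = 769; half = 384.5.
x-coordinate, sorted with cumulative weight:
  x=0 (Denby, w=3) cum 3
  x=0 (Fenton, w=150) cum 153
  x=6 (Elwood, w=300) cum 453  ← median
  x=12 (Ashton, w=120) cum 573
  x=14 (Brookfield, w=100) cum 673
  x=18 (Calder, w=90) cum 763
  x=20 (Granby, w=6) cum 769
⇒ x* = 6
y-coordinate, sorted with cumulative weight:
  y=3 (Brookfield, w=100) cum 100
  y=4 (Ashton, w=120) cum 220
  y=7 (Denby, w=3) cum 223
  y=14 (Calder, w=90) cum 313
  y=15 (Fenton, w=150) cum 463  ← median
  y=18 (Elwood, w=300) cum 763
  y=20 (Granby, w=6) cum 769
⇒ y* = 15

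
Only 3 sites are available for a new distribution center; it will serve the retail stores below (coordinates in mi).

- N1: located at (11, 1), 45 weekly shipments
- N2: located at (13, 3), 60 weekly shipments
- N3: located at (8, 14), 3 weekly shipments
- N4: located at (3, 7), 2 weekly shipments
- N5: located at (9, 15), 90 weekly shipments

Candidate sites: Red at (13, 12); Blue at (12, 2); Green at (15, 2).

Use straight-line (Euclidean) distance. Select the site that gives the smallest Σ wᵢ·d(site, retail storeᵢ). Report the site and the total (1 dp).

Blue, total 1407.8 mi

Total weighted distance at each candidate:
  Red (13, 12): total = 1531.6
  Blue (12, 2): total = 1407.8
  Green (15, 2): total = 1676.0
Minimum is at Blue with total 1407.8 mi.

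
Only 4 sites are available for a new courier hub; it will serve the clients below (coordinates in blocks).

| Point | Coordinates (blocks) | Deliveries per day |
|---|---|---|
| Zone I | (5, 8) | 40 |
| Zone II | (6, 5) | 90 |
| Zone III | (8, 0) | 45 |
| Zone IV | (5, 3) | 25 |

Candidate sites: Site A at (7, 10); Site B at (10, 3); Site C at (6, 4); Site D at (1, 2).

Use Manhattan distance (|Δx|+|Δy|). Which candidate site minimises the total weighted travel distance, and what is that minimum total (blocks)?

Site C, total 610 blocks

Total weighted distance at each candidate:
  Site A (7, 10): total = 1420
  Site B (10, 3): total = 1290
  Site C (6, 4): total = 610
  Site D (1, 2): total = 1650
Minimum is at Site C with total 610 blocks.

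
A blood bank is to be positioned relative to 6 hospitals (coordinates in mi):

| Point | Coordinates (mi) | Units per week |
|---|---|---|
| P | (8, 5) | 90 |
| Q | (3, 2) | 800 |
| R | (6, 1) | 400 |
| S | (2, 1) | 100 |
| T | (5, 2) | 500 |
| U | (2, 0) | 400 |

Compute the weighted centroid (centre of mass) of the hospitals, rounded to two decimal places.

The minimiser of Σwᵢ‖p−pᵢ‖² is the weighted centroid p* = (Σwᵢpᵢ)/(Σwᵢ).
Σwᵢ = 2290.
Σwᵢxᵢ = 90·8 + 800·3 + 400·6 + 100·2 + 500·5 + 400·2 = 9020.
Σwᵢyᵢ = 90·5 + 800·2 + 400·1 + 100·1 + 500·2 + 400·0 = 3550.
x* = 9020/2290 = 3.94, y* = 3550/2290 = 1.55.

(3.94, 1.55)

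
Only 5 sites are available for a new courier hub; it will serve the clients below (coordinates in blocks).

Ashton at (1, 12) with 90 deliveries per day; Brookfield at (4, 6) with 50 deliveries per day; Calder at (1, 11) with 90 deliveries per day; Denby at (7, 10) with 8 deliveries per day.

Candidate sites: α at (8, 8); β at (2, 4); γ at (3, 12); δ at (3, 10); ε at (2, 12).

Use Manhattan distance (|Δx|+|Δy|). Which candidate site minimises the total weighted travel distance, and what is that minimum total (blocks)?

Total weighted distance at each candidate:
  α (8, 8): total = 2214
  β (2, 4): total = 1818
  γ (3, 12): total = 848
  δ (3, 10): total = 912
  ε (2, 12): total = 726
Minimum is at ε with total 726 blocks.

ε, total 726 blocks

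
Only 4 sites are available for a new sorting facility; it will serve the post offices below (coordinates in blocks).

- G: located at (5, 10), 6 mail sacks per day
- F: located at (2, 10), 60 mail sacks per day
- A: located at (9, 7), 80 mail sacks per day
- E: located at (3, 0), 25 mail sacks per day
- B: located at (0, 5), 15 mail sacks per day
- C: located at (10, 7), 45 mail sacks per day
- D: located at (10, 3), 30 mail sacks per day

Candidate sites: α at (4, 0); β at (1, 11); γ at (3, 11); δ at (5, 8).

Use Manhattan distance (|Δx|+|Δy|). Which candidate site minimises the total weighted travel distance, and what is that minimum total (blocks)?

Total weighted distance at each candidate:
  α (4, 0): total = 2761
  β (1, 11): total = 2635
  γ (3, 11): total = 2293
  δ (5, 8): total = 1652
Minimum is at δ with total 1652 blocks.

δ, total 1652 blocks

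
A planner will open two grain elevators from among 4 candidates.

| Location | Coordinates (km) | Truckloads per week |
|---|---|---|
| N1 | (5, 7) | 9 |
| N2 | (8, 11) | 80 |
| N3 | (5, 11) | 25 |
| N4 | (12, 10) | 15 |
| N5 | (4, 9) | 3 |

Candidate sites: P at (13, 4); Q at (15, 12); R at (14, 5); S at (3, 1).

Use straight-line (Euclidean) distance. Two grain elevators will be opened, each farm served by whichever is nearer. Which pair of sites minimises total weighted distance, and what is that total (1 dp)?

{Q, S}, total 952.1

Evaluate every pair (each demand assigned to the nearer of the two):
  {Q, S}: total = 952.1
  {P, Q}: total = 978.8
  {Q, R}: total = 986.3
  {R, S}: total = 1095.7
  {P, S}: total = 1115.5
  {P, R}: total = 1133.1
Best pair: {Q, S} with total 952.1.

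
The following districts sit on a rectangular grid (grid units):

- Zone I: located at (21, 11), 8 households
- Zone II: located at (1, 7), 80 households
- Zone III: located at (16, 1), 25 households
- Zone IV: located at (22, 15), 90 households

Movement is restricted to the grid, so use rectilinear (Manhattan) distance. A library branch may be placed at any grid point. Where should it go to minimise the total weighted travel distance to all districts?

(16, 7)

Manhattan distance separates: Σwᵢ(|x−xᵢ|+|y−yᵢ|) = Σwᵢ|x−xᵢ| + Σwᵢ|y−yᵢ|, so x and y are optimised independently as 1-D weighted medians.
Total weight W = 203; half = 101.5.
x-coordinate, sorted with cumulative weight:
  x=1 (Zone II, w=80) cum 80
  x=16 (Zone III, w=25) cum 105  ← median
  x=21 (Zone I, w=8) cum 113
  x=22 (Zone IV, w=90) cum 203
⇒ x* = 16
y-coordinate, sorted with cumulative weight:
  y=1 (Zone III, w=25) cum 25
  y=7 (Zone II, w=80) cum 105  ← median
  y=11 (Zone I, w=8) cum 113
  y=15 (Zone IV, w=90) cum 203
⇒ y* = 7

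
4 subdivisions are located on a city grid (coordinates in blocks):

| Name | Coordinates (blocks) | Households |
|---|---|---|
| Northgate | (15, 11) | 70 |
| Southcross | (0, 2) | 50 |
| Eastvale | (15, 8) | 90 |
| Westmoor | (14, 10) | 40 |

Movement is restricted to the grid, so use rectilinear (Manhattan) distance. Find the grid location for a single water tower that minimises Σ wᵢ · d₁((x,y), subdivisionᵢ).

(15, 8)

Manhattan distance separates: Σwᵢ(|x−xᵢ|+|y−yᵢ|) = Σwᵢ|x−xᵢ| + Σwᵢ|y−yᵢ|, so x and y are optimised independently as 1-D weighted medians.
Total weight W = 250; half = 125.
x-coordinate, sorted with cumulative weight:
  x=0 (Southcross, w=50) cum 50
  x=14 (Westmoor, w=40) cum 90
  x=15 (Northgate, w=70) cum 160  ← median
  x=15 (Eastvale, w=90) cum 250
⇒ x* = 15
y-coordinate, sorted with cumulative weight:
  y=2 (Southcross, w=50) cum 50
  y=8 (Eastvale, w=90) cum 140  ← median
  y=10 (Westmoor, w=40) cum 180
  y=11 (Northgate, w=70) cum 250
⇒ y* = 8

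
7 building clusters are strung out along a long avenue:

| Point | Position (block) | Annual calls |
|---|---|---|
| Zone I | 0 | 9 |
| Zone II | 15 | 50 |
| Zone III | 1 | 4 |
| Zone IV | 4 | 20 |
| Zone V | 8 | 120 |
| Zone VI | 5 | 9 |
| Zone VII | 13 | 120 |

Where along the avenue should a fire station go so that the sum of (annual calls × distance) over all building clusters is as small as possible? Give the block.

x = 13

For a sum of weighted absolute distances on a line, the optimum is the weighted median (not the mean). Total weight W = 332; half-weight = 166.
Sort by position and accumulate weight:
  block 0 (Zone I, w=9) → cum 9
  block 1 (Zone III, w=4) → cum 13
  block 4 (Zone IV, w=20) → cum 33
  block 5 (Zone VI, w=9) → cum 42
  block 8 (Zone V, w=120) → cum 162
  block 13 (Zone VII, w=120) → cum 282  ≥ 166 → median here
  block 15 (Zone II, w=50) → cum 332
Optimal location: block 13.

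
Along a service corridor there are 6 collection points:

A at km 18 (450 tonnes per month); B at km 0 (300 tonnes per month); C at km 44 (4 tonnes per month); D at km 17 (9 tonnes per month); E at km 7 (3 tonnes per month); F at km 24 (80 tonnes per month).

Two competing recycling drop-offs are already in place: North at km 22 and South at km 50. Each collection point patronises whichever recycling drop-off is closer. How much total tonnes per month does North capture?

842

The indifferent point is the midpoint (22+50)/2 = 36; collection points left of it (closer to North at 22) go to North, those right go to South.
  B at 0 (w=300) → North
  E at 7 (w=3) → North
  D at 17 (w=9) → North
  A at 18 (w=450) → North
  F at 24 (w=80) → North
  C at 44 (w=4) → South
North captures 842; South captures 4.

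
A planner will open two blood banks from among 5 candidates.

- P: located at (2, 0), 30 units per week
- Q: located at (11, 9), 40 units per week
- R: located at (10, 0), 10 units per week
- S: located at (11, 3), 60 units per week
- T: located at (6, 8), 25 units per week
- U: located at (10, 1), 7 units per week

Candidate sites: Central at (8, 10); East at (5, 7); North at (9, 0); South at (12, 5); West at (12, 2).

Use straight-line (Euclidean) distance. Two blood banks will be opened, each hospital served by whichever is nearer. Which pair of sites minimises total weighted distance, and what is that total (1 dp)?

Evaluate every pair (each demand assigned to the nearer of the two):
  {Central, West}: total = 631.9
  {Central, North}: total = 643.4
  {East, West}: total = 645.6
  {East, South}: total = 648.1
  {North, South}: total = 696.7
  {East, North}: total = 734.6
  {Central, South}: total = 751.9
  {South, West}: total = 767.4
  {North, West}: total = 809.7
  {Central, East}: total = 963.7
Best pair: {Central, West} with total 631.9.

{Central, West}, total 631.9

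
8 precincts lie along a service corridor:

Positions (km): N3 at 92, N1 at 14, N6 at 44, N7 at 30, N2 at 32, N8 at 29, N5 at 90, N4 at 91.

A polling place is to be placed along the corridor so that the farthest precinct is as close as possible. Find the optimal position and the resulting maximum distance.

location 53, max distance 39

The 1-center on a line is the midpoint of the two extreme points: leftmost at 14, rightmost at 92.
Optimal location = (14 + 92)/2 = 53; maximum distance = (92 − 14)/2 = 39.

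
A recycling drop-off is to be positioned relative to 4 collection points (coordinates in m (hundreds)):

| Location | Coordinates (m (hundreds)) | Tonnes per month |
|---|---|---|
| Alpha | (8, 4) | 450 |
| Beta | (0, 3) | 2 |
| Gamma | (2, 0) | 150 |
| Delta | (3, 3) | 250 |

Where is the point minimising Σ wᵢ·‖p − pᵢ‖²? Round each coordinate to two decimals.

(5.46, 3.00)

The minimiser of Σwᵢ‖p−pᵢ‖² is the weighted centroid p* = (Σwᵢpᵢ)/(Σwᵢ).
Σwᵢ = 852.
Σwᵢxᵢ = 450·8 + 2·0 + 150·2 + 250·3 = 4650.
Σwᵢyᵢ = 450·4 + 2·3 + 150·0 + 250·3 = 2556.
x* = 4650/852 = 5.46, y* = 2556/852 = 3.00.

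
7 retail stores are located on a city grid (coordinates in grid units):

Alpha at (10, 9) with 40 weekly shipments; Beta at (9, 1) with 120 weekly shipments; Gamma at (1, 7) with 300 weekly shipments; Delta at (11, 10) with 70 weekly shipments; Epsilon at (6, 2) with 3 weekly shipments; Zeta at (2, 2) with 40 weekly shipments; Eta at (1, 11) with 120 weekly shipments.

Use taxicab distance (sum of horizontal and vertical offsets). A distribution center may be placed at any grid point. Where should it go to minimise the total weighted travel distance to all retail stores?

(1, 7)

Manhattan distance separates: Σwᵢ(|x−xᵢ|+|y−yᵢ|) = Σwᵢ|x−xᵢ| + Σwᵢ|y−yᵢ|, so x and y are optimised independently as 1-D weighted medians.
Total weight W = 693; half = 346.5.
x-coordinate, sorted with cumulative weight:
  x=1 (Gamma, w=300) cum 300
  x=1 (Eta, w=120) cum 420  ← median
  x=2 (Zeta, w=40) cum 460
  x=6 (Epsilon, w=3) cum 463
  x=9 (Beta, w=120) cum 583
  x=10 (Alpha, w=40) cum 623
  x=11 (Delta, w=70) cum 693
⇒ x* = 1
y-coordinate, sorted with cumulative weight:
  y=1 (Beta, w=120) cum 120
  y=2 (Epsilon, w=3) cum 123
  y=2 (Zeta, w=40) cum 163
  y=7 (Gamma, w=300) cum 463  ← median
  y=9 (Alpha, w=40) cum 503
  y=10 (Delta, w=70) cum 573
  y=11 (Eta, w=120) cum 693
⇒ y* = 7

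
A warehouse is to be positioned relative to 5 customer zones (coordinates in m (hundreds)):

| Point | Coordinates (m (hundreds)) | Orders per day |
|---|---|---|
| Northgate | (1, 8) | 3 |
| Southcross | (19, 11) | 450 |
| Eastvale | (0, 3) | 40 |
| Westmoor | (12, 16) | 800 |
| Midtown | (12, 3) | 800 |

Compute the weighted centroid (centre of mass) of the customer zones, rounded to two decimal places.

(13.26, 9.70)

The minimiser of Σwᵢ‖p−pᵢ‖² is the weighted centroid p* = (Σwᵢpᵢ)/(Σwᵢ).
Σwᵢ = 2093.
Σwᵢxᵢ = 3·1 + 450·19 + 40·0 + 800·12 + 800·12 = 27753.
Σwᵢyᵢ = 3·8 + 450·11 + 40·3 + 800·16 + 800·3 = 20294.
x* = 27753/2093 = 13.26, y* = 20294/2093 = 9.70.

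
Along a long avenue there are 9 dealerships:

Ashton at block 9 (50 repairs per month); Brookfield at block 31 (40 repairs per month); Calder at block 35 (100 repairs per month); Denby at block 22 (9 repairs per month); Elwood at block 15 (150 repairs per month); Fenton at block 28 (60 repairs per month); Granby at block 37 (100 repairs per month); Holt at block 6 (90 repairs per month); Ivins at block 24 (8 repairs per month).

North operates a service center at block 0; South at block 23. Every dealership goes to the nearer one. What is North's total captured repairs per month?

140

The indifferent point is the midpoint (0+23)/2 = 11.5; dealerships left of it (closer to North at 0) go to North, those right go to South.
  Holt at 6 (w=90) → North
  Ashton at 9 (w=50) → North
  Elwood at 15 (w=150) → South
  Denby at 22 (w=9) → South
  Ivins at 24 (w=8) → South
  Fenton at 28 (w=60) → South
  Brookfield at 31 (w=40) → South
  Calder at 35 (w=100) → South
  Granby at 37 (w=100) → South
North captures 140; South captures 467.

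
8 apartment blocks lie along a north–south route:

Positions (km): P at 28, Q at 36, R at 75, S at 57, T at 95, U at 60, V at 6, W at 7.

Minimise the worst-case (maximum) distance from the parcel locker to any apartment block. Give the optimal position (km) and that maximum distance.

location 50.5, max distance 44.5

The 1-center on a line is the midpoint of the two extreme points: leftmost at 6, rightmost at 95.
Optimal location = (6 + 95)/2 = 50.5; maximum distance = (95 − 6)/2 = 44.5.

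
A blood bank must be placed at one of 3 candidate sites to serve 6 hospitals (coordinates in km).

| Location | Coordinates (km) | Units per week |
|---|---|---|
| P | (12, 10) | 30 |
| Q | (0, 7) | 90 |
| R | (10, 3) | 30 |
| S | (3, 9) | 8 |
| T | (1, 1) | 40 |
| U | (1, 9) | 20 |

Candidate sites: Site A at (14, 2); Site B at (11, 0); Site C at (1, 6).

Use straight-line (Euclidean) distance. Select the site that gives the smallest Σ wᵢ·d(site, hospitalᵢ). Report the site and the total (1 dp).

Total weighted distance at each candidate:
  Site A (14, 2): total = 2630.2
  Site B (11, 0): total = 2337.2
  Site C (1, 6): total = 1051.9
Minimum is at Site C with total 1051.9 km.

Site C, total 1051.9 km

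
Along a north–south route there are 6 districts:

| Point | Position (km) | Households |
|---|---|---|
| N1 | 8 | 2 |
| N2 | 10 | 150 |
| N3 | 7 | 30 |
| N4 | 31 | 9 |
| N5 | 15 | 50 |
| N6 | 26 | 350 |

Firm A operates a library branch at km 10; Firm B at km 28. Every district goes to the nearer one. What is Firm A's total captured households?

The indifferent point is the midpoint (10+28)/2 = 19; districts left of it (closer to Firm A at 10) go to Firm A, those right go to Firm B.
  N3 at 7 (w=30) → Firm A
  N1 at 8 (w=2) → Firm A
  N2 at 10 (w=150) → Firm A
  N5 at 15 (w=50) → Firm A
  N6 at 26 (w=350) → Firm B
  N4 at 31 (w=9) → Firm B
Firm A captures 232; Firm B captures 359.

232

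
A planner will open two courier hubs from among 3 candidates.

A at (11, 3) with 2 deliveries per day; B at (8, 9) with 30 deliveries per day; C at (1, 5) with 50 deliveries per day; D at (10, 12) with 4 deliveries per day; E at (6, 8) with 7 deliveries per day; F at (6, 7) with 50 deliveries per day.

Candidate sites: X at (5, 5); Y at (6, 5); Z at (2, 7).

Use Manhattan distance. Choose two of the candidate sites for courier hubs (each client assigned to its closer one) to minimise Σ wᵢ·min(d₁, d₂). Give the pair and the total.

{Y, Z}, total 509

Evaluate every pair (each demand assigned to the nearer of the two):
  {Y, Z}: total = 509
  {X, Y}: total = 559
  {X, Z}: total = 602
Best pair: {Y, Z} with total 509.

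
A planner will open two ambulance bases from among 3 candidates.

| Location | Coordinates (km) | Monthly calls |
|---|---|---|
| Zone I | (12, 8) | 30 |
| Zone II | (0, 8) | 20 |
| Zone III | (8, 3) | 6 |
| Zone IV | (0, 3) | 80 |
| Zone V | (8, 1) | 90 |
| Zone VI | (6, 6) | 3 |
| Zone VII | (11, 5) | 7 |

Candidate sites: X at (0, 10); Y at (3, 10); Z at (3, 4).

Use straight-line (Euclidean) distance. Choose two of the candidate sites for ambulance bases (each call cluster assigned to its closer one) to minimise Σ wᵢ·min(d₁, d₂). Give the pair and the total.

{X, Z}, total 1211.1

Evaluate every pair (each demand assigned to the nearer of the two):
  {X, Z}: total = 1211.1
  {Y, Z}: total = 1224.3
  {X, Y}: total = 1935.8
Best pair: {X, Z} with total 1211.1.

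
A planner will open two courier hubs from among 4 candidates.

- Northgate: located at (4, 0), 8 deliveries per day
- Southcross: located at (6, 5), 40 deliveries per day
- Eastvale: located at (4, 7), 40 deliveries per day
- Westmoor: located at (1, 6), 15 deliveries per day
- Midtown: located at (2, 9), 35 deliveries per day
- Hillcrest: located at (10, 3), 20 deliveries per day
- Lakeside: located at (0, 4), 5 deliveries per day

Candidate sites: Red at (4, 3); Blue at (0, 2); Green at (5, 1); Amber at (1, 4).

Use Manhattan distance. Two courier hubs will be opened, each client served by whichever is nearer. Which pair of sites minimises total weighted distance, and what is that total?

{Red, Amber}, total 709

Evaluate every pair (each demand assigned to the nearer of the two):
  {Red, Amber}: total = 709
  {Red, Blue}: total = 829
  {Green, Amber}: total = 841
  {Red, Green}: total = 851
  {Blue, Amber}: total = 973
  {Blue, Green}: total = 1036
Best pair: {Red, Amber} with total 709.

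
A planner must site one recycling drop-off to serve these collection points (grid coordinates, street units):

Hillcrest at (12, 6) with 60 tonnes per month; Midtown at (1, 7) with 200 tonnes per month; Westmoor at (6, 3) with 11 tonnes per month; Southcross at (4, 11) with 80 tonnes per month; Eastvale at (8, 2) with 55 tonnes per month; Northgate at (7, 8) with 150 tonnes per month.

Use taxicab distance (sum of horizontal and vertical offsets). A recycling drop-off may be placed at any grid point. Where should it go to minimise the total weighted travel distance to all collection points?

Manhattan distance separates: Σwᵢ(|x−xᵢ|+|y−yᵢ|) = Σwᵢ|x−xᵢ| + Σwᵢ|y−yᵢ|, so x and y are optimised independently as 1-D weighted medians.
Total weight W = 556; half = 278.
x-coordinate, sorted with cumulative weight:
  x=1 (Midtown, w=200) cum 200
  x=4 (Southcross, w=80) cum 280  ← median
  x=6 (Westmoor, w=11) cum 291
  x=7 (Northgate, w=150) cum 441
  x=8 (Eastvale, w=55) cum 496
  x=12 (Hillcrest, w=60) cum 556
⇒ x* = 4
y-coordinate, sorted with cumulative weight:
  y=2 (Eastvale, w=55) cum 55
  y=3 (Westmoor, w=11) cum 66
  y=6 (Hillcrest, w=60) cum 126
  y=7 (Midtown, w=200) cum 326  ← median
  y=8 (Northgate, w=150) cum 476
  y=11 (Southcross, w=80) cum 556
⇒ y* = 7

(4, 7)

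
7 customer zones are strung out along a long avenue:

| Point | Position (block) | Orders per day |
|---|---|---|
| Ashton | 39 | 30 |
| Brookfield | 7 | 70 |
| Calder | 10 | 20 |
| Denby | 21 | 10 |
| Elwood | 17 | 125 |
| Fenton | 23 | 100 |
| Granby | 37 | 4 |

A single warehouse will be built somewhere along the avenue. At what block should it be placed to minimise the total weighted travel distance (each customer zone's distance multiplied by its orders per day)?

x = 17

For a sum of weighted absolute distances on a line, the optimum is the weighted median (not the mean). Total weight W = 359; half-weight = 179.5.
Sort by position and accumulate weight:
  block 7 (Brookfield, w=70) → cum 70
  block 10 (Calder, w=20) → cum 90
  block 17 (Elwood, w=125) → cum 215  ≥ 179.5 → median here
  block 21 (Denby, w=10) → cum 225
  block 23 (Fenton, w=100) → cum 325
  block 37 (Granby, w=4) → cum 329
  block 39 (Ashton, w=30) → cum 359
Optimal location: block 17.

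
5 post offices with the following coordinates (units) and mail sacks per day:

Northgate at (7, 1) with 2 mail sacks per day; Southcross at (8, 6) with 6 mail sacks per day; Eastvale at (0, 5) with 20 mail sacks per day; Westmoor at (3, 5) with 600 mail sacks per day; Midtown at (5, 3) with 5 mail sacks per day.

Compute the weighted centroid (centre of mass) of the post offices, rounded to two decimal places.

(2.98, 4.98)

The minimiser of Σwᵢ‖p−pᵢ‖² is the weighted centroid p* = (Σwᵢpᵢ)/(Σwᵢ).
Σwᵢ = 633.
Σwᵢxᵢ = 2·7 + 6·8 + 20·0 + 600·3 + 5·5 = 1887.
Σwᵢyᵢ = 2·1 + 6·6 + 20·5 + 600·5 + 5·3 = 3153.
x* = 1887/633 = 2.98, y* = 3153/633 = 4.98.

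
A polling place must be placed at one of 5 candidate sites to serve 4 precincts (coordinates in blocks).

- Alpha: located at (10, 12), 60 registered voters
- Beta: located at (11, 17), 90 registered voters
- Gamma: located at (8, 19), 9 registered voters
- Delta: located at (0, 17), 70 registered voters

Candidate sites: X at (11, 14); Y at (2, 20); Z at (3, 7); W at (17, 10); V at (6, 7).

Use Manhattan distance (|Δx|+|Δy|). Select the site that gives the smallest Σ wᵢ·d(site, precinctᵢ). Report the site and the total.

Total weighted distance at each candidate:
  X (11, 14): total = 1502
  Y (2, 20): total = 2453
  Z (3, 7): total = 3403
  W (17, 10): total = 3552
  V (6, 7): total = 3136
Minimum is at X with total 1502 blocks.

X, total 1502 blocks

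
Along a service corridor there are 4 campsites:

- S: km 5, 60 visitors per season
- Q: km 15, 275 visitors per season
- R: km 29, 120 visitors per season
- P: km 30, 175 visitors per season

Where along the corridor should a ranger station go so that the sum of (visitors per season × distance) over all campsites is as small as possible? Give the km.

For a sum of weighted absolute distances on a line, the optimum is the weighted median (not the mean). Total weight W = 630; half-weight = 315.
Sort by position and accumulate weight:
  km 5 (S, w=60) → cum 60
  km 15 (Q, w=275) → cum 335  ≥ 315 → median here
  km 29 (R, w=120) → cum 455
  km 30 (P, w=175) → cum 630
Optimal location: km 15.

x = 15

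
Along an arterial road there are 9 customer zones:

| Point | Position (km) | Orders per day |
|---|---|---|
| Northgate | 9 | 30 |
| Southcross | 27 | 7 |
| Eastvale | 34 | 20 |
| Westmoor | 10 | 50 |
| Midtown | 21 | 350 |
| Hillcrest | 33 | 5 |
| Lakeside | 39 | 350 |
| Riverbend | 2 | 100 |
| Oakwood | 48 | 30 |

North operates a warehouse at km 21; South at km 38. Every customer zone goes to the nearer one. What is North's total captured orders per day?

537

The indifferent point is the midpoint (21+38)/2 = 29.5; customer zones left of it (closer to North at 21) go to North, those right go to South.
  Riverbend at 2 (w=100) → North
  Northgate at 9 (w=30) → North
  Westmoor at 10 (w=50) → North
  Midtown at 21 (w=350) → North
  Southcross at 27 (w=7) → North
  Hillcrest at 33 (w=5) → South
  Eastvale at 34 (w=20) → South
  Lakeside at 39 (w=350) → South
  Oakwood at 48 (w=30) → South
North captures 537; South captures 405.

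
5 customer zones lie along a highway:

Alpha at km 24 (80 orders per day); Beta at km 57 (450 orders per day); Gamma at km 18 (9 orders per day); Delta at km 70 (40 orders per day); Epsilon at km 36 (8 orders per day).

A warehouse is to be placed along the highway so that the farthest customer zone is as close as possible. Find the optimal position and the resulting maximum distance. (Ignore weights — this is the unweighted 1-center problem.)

location 44, max distance 26

The 1-center on a line is the midpoint of the two extreme points: leftmost at 18, rightmost at 70.
Optimal location = (18 + 70)/2 = 44; maximum distance = (70 − 18)/2 = 26.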